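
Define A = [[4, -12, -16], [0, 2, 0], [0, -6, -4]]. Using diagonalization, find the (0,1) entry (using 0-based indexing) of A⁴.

480

Characteristic polynomial: s^3 - 2s^2 - 16s + 32 = (s - 4)(s - 2)(s + 4), so the eigenvalues are -4, 2, 4.
s=4: eigenvector (1, 0, 0).
s=-4: eigenvector (2, 0, 1).
s=2: eigenvector (-2, 1, -1).
P = [[1, 2, -2], [0, 0, 1], [0, 1, -1]], D = diag(4, -4, 2), P⁻¹ = [[1, 0, -2], [0, 1, 1], [0, 1, 0]].
A⁴ = P·diag(256, 256, 16)·P⁻¹ = [[256, 480, 0], [0, 16, 0], [0, 240, 256]].
The requested entry is 480.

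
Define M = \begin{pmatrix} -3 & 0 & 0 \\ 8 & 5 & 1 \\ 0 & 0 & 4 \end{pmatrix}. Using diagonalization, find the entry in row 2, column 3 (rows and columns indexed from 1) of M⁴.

Characteristic polynomial: s^3 - 6s^2 - 7s + 60 = (s - 5)(s - 4)(s + 3), so the eigenvalues are -3, 4, 5.
s=-3: eigenvector (1, -1, 0).
s=5: eigenvector (0, 1, 0).
s=4: eigenvector (0, -1, 1).
P = [[1, 0, 0], [-1, 1, -1], [0, 0, 1]], D = diag(-3, 5, 4), P⁻¹ = [[1, 0, 0], [1, 1, 1], [0, 0, 1]].
M⁴ = P·diag(81, 625, 256)·P⁻¹ = [[81, 0, 0], [544, 625, 369], [0, 0, 256]].
The requested entry is 369.

369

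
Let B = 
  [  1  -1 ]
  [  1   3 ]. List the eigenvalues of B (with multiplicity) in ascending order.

Characteristic polynomial: p(t) = t^2 - 4t + 4 = (t - 2)^2.
Roots (with multiplicity): 2, 2.

2, 2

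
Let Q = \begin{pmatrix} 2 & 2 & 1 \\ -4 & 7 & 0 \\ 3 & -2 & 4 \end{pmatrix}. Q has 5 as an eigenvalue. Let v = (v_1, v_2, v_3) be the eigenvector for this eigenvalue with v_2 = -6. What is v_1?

Q − 5I = [[-3, 2, 1], [-4, 2, 0], [3, -2, -1]].
Solving (Q − 5I)v = 0 gives the eigenspace spanned by (-3, -6, 3).
With v_2 = -6, v = (-3, -6, 3), so v_1 = -3.

-3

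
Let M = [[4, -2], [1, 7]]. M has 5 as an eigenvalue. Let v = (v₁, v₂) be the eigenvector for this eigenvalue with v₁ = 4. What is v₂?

-2

M − 5I = [[-1, -2], [1, 2]].
Solving (M − 5I)v = 0 gives the eigenspace spanned by (4, -2).
With v₁ = 4, v = (4, -2), so v₂ = -2.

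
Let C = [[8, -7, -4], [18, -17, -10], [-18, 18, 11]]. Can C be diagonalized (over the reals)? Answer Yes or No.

Yes

Characteristic polynomial: p(λ) = λ^3 - 2λ^2 - λ + 2 = (λ - 2)(λ - 1)(λ + 1).
All 3 eigenvalues are distinct, so C is diagonalizable.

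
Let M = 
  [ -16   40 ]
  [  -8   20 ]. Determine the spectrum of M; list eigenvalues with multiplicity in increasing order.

0, 4

Characteristic polynomial: p(μ) = μ^2 - 4μ = μ(μ - 4).
Roots (with multiplicity): 0, 4.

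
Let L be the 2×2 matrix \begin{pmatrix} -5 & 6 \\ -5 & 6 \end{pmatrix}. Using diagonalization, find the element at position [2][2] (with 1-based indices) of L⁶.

Characteristic polynomial: μ^2 - μ = μ(μ - 1), so the eigenvalues are 0, 1.
μ=0: eigenvector (-6, -5).
μ=1: eigenvector (1, 1).
P = [[-6, 1], [-5, 1]], D = diag(0, 1), P⁻¹ = [[-1, 1], [-5, 6]].
L⁶ = P·diag(0, 1)·P⁻¹ = [[-5, 6], [-5, 6]].
The requested entry is 6.

6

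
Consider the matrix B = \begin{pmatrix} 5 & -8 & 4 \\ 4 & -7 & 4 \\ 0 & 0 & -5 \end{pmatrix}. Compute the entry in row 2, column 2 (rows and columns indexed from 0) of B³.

Characteristic polynomial: t^3 + 7t^2 + 7t - 15 = (t - 1)(t + 3)(t + 5), so the eigenvalues are -5, -3, 1.
t=1: eigenvector (2, 1, 0).
t=-3: eigenvector (1, 1, 0).
t=-5: eigenvector (-2, -2, 1).
P = [[2, 1, -2], [1, 1, -2], [0, 0, 1]], D = diag(1, -3, -5), P⁻¹ = [[1, -1, 0], [-1, 2, 2], [0, 0, 1]].
B³ = P·diag(1, -27, -125)·P⁻¹ = [[29, -56, 196], [28, -55, 196], [0, 0, -125]].
The requested entry is -125.

-125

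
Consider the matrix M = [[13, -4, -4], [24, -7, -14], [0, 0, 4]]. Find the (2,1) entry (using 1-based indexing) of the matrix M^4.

Characteristic polynomial: r^3 - 10r^2 + 29r - 20 = (r - 5)(r - 4)(r - 1), so the eigenvalues are 1, 4, 5.
r=5: eigenvector (1, 2, 0).
r=1: eigenvector (1, 3, 0).
r=4: eigenvector (-4, -10, 1).
P = [[1, 1, -4], [2, 3, -10], [0, 0, 1]], D = diag(5, 1, 4), P⁻¹ = [[3, -1, 2], [-2, 1, 2], [0, 0, 1]].
M⁴ = P·diag(625, 1, 256)·P⁻¹ = [[1873, -624, 228], [3744, -1247, -54], [0, 0, 256]].
The requested entry is 3744.

3744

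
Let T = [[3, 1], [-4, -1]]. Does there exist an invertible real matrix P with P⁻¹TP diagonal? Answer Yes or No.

No

Characteristic polynomial: p(s) = s^2 - 2s + 1 = (s - 1)^2.
s = 1 has algebraic multiplicity 2; rank(T − 1I) = 1, so geometric multiplicity = 1.
Geometric multiplicity < algebraic multiplicity, so T is not diagonalizable.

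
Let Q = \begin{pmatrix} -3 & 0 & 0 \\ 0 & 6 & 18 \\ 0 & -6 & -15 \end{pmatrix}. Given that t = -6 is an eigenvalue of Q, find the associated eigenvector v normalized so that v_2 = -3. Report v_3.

Q + 6I = [[3, 0, 0], [0, 12, 18], [0, -6, -9]].
Solving (Q + 6I)v = 0 gives the eigenspace spanned by (0, -3, 2).
With v_2 = -3, v = (0, -3, 2), so v_3 = 2.

2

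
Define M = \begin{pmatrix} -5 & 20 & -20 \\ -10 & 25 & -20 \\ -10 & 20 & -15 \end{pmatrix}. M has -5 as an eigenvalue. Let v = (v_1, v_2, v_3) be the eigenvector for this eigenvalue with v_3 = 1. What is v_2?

M + 5I = [[0, 20, -20], [-10, 30, -20], [-10, 20, -10]].
Solving (M + 5I)v = 0 gives the eigenspace spanned by (1, 1, 1).
With v_3 = 1, v = (1, 1, 1), so v_2 = 1.

1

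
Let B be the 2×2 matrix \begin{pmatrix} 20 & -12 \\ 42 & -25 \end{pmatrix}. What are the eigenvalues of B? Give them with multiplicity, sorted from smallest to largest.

-4, -1

Characteristic polynomial: p(λ) = λ^2 + 5λ + 4 = (λ + 1)(λ + 4).
Roots (with multiplicity): -4, -1.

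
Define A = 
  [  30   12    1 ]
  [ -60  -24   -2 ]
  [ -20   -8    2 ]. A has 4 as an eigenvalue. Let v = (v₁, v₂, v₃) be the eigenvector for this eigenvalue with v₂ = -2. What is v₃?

A − 4I = [[26, 12, 1], [-60, -28, -2], [-20, -8, -2]].
Solving (A − 4I)v = 0 gives the eigenspace spanned by (1, -2, -2).
With v₂ = -2, v = (1, -2, -2), so v₃ = -2.

-2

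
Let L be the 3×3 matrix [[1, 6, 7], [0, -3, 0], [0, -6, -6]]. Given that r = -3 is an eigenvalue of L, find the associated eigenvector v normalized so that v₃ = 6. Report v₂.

L + 3I = [[4, 6, 7], [0, 0, 0], [0, -6, -3]].
Solving (L + 3I)v = 0 gives the eigenspace spanned by (-6, -3, 6).
With v₃ = 6, v = (-6, -3, 6), so v₂ = -3.

-3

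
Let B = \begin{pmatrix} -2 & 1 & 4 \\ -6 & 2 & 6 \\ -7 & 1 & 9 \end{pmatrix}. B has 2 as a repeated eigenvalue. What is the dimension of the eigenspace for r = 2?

B − 2I = [[-4, 1, 4], [-6, 0, 6], [-7, 1, 7]].
This matrix has rank 2, so its null space has dimension 3 − 2 = 1.

1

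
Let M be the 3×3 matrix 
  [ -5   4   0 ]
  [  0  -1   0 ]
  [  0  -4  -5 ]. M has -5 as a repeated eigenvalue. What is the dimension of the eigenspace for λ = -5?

2

M + 5I = [[0, 4, 0], [0, 4, 0], [0, -4, 0]].
This matrix has rank 1, so its null space has dimension 3 − 1 = 2.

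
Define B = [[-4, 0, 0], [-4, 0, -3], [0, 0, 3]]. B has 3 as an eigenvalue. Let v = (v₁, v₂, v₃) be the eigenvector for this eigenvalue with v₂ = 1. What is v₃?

-1

B − 3I = [[-7, 0, 0], [-4, -3, -3], [0, 0, 0]].
Solving (B − 3I)v = 0 gives the eigenspace spanned by (0, 1, -1).
With v₂ = 1, v = (0, 1, -1), so v₃ = -1.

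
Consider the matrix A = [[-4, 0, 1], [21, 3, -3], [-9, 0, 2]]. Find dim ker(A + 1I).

A + 1I = [[-3, 0, 1], [21, 4, -3], [-9, 0, 3]].
This matrix has rank 2, so its null space has dimension 3 − 2 = 1.

1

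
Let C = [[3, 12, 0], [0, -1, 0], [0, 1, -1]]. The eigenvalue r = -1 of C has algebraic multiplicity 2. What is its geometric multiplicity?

C + 1I = [[4, 12, 0], [0, 0, 0], [0, 1, 0]].
This matrix has rank 2, so its null space has dimension 3 − 2 = 1.

1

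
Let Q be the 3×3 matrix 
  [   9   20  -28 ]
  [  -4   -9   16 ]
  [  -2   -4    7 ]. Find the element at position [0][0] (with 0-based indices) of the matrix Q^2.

Characteristic polynomial: μ^3 - 7μ^2 + 7μ + 15 = (μ - 5)(μ - 3)(μ + 1), so the eigenvalues are -1, 3, 5.
μ=5: eigenvector (3, -2, -1).
μ=-1: eigenvector (-2, 1, 0).
μ=3: eigenvector (-2, 2, 1).
P = [[3, -2, -2], [-2, 1, 2], [-1, 0, 1]], D = diag(5, -1, 3), P⁻¹ = [[1, 2, -2], [0, 1, -2], [1, 2, -1]].
Q² = P·diag(25, 1, 9)·P⁻¹ = [[57, 112, -128], [-32, -63, 80], [-16, -32, 41]].
The requested entry is 57.

57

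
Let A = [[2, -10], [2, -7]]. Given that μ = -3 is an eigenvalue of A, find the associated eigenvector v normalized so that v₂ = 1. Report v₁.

2

A + 3I = [[5, -10], [2, -4]].
Solving (A + 3I)v = 0 gives the eigenspace spanned by (2, 1).
With v₂ = 1, v = (2, 1), so v₁ = 2.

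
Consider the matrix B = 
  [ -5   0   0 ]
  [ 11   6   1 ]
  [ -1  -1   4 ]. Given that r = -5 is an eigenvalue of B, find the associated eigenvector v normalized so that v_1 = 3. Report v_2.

B + 5I = [[0, 0, 0], [11, 11, 1], [-1, -1, 9]].
Solving (B + 5I)v = 0 gives the eigenspace spanned by (3, -3, 0).
With v_1 = 3, v = (3, -3, 0), so v_2 = -3.

-3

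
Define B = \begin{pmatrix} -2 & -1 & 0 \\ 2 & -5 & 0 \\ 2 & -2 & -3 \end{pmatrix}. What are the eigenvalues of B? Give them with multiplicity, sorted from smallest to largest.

-4, -3, -3

Characteristic polynomial: p(r) = r^3 + 10r^2 + 33r + 36 = (r + 3)^2(r + 4).
Roots (with multiplicity): -4, -3, -3.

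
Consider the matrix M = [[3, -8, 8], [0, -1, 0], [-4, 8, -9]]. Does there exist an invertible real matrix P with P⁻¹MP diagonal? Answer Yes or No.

Characteristic polynomial: p(μ) = μ^3 + 7μ^2 + 11μ + 5 = (μ + 1)^2(μ + 5).
μ = -1 has algebraic multiplicity 2; rank(M + 1I) = 1, so geometric multiplicity = 2.
Every eigenvalue has geometric = algebraic multiplicity, so M is diagonalizable.

Yes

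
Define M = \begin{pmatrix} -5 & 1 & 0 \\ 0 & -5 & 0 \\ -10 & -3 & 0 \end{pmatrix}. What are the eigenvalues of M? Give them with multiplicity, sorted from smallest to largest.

Characteristic polynomial: p(s) = s^3 + 10s^2 + 25s = s(s + 5)^2.
Roots (with multiplicity): -5, -5, 0.

-5, -5, 0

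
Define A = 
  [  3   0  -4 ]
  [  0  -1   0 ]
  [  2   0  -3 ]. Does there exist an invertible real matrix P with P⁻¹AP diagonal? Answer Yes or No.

Characteristic polynomial: p(r) = r^3 + r^2 - r - 1 = (r - 1)(r + 1)^2.
r = -1 has algebraic multiplicity 2; rank(A + 1I) = 1, so geometric multiplicity = 2.
Every eigenvalue has geometric = algebraic multiplicity, so A is diagonalizable.

Yes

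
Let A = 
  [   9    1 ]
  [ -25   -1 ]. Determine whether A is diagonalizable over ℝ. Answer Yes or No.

No

Characteristic polynomial: p(λ) = λ^2 - 8λ + 16 = (λ - 4)^2.
λ = 4 has algebraic multiplicity 2; rank(A − 4I) = 1, so geometric multiplicity = 1.
Geometric multiplicity < algebraic multiplicity, so A is not diagonalizable.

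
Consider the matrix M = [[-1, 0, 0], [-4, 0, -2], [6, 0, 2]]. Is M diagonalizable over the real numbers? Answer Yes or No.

Yes

Characteristic polynomial: p(μ) = μ^3 - μ^2 - 2μ = μ(μ - 2)(μ + 1).
All 3 eigenvalues are distinct, so M is diagonalizable.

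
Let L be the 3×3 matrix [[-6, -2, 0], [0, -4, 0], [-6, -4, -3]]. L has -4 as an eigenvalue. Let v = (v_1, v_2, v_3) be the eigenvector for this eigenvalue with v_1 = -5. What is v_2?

5

L + 4I = [[-2, -2, 0], [0, 0, 0], [-6, -4, 1]].
Solving (L + 4I)v = 0 gives the eigenspace spanned by (-5, 5, -10).
With v_1 = -5, v = (-5, 5, -10), so v_2 = 5.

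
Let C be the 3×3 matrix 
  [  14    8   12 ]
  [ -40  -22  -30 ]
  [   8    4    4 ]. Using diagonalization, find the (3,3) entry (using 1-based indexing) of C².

Characteristic polynomial: r^3 + 4r^2 + 4r = r(r + 2)^2, so the eigenvalues are -2, -2, 0.
r=-2: eigenvector (1, -2, 0).
r=-2: eigenvector (0, 3, -2).
r=0: eigenvector (2, -5, 1).
P = [[1, 0, 2], [-2, 3, -5], [0, -2, 1]], D = diag(-2, -2, 0), P⁻¹ = [[-7, -4, -6], [2, 1, 1], [4, 2, 3]].
C² = P·diag(4, 4, 0)·P⁻¹ = [[-28, -16, -24], [80, 44, 60], [-16, -8, -8]].
The requested entry is -8.

-8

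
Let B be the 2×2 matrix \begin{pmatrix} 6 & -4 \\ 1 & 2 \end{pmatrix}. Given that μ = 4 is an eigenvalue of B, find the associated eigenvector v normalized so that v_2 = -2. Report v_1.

B − 4I = [[2, -4], [1, -2]].
Solving (B − 4I)v = 0 gives the eigenspace spanned by (-4, -2).
With v_2 = -2, v = (-4, -2), so v_1 = -4.

-4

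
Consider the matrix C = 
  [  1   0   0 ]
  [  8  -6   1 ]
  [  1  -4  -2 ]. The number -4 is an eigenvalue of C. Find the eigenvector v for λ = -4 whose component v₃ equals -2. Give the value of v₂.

-1

C + 4I = [[5, 0, 0], [8, -2, 1], [1, -4, 2]].
Solving (C + 4I)v = 0 gives the eigenspace spanned by (0, -1, -2).
With v₃ = -2, v = (0, -1, -2), so v₂ = -1.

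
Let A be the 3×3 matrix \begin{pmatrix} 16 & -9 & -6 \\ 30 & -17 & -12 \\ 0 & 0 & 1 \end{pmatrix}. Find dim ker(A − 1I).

A − 1I = [[15, -9, -6], [30, -18, -12], [0, 0, 0]].
This matrix has rank 1, so its null space has dimension 3 − 1 = 2.

2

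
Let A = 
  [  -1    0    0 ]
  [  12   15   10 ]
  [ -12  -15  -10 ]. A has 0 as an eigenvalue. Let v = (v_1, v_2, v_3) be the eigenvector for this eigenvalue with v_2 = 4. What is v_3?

-6

A = [[-1, 0, 0], [12, 15, 10], [-12, -15, -10]].
Solving (A)v = 0 gives the eigenspace spanned by (0, 4, -6).
With v_2 = 4, v = (0, 4, -6), so v_3 = -6.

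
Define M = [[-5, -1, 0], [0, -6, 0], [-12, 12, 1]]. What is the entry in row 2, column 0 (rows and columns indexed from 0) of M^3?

Characteristic polynomial: s^3 + 10s^2 + 19s - 30 = (s - 1)(s + 5)(s + 6), so the eigenvalues are -6, -5, 1.
s=-5: eigenvector (-1, 0, -2).
s=-6: eigenvector (1, 1, 0).
s=1: eigenvector (0, 0, 1).
P = [[-1, 1, 0], [0, 1, 0], [-2, 0, 1]], D = diag(-5, -6, 1), P⁻¹ = [[-1, 1, 0], [0, 1, 0], [-2, 2, 1]].
M³ = P·diag(-125, -216, 1)·P⁻¹ = [[-125, -91, 0], [0, -216, 0], [-252, 252, 1]].
The requested entry is -252.

-252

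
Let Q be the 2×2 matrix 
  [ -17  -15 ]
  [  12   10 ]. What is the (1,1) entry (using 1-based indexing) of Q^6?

77869

Characteristic polynomial: t^2 + 7t + 10 = (t + 2)(t + 5), so the eigenvalues are -5, -2.
t=-2: eigenvector (-1, 1).
t=-5: eigenvector (5, -4).
P = [[-1, 5], [1, -4]], D = diag(-2, -5), P⁻¹ = [[4, 5], [1, 1]].
Q⁶ = P·diag(64, 15625)·P⁻¹ = [[77869, 77805], [-62244, -62180]].
The requested entry is 77869.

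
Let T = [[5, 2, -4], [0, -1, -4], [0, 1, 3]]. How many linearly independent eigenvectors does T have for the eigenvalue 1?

T − 1I = [[4, 2, -4], [0, -2, -4], [0, 1, 2]].
This matrix has rank 2, so its null space has dimension 3 − 2 = 1.

1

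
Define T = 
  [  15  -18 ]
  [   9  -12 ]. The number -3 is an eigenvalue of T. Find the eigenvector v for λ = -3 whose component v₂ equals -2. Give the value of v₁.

T + 3I = [[18, -18], [9, -9]].
Solving (T + 3I)v = 0 gives the eigenspace spanned by (-2, -2).
With v₂ = -2, v = (-2, -2), so v₁ = -2.

-2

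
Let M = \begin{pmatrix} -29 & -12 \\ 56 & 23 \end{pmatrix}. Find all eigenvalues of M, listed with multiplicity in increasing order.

Characteristic polynomial: p(r) = r^2 + 6r + 5 = (r + 1)(r + 5).
Roots (with multiplicity): -5, -1.

-5, -1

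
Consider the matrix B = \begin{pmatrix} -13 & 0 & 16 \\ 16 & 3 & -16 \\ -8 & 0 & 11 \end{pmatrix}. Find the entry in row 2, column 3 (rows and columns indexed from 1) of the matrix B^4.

1088

Characteristic polynomial: t^3 - t^2 - 21t + 45 = (t - 3)^2(t + 5), so the eigenvalues are -5, 3, 3.
t=3: eigenvector (1, 0, 1).
t=3: eigenvector (0, 1, 0).
t=-5: eigenvector (2, -2, 1).
P = [[1, 0, 2], [0, 1, -2], [1, 0, 1]], D = diag(3, 3, -5), P⁻¹ = [[-1, 0, 2], [2, 1, -2], [1, 0, -1]].
B⁴ = P·diag(81, 81, 625)·P⁻¹ = [[1169, 0, -1088], [-1088, 81, 1088], [544, 0, -463]].
The requested entry is 1088.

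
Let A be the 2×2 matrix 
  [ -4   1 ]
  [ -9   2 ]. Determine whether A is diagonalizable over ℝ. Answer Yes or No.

No

Characteristic polynomial: p(t) = t^2 + 2t + 1 = (t + 1)^2.
t = -1 has algebraic multiplicity 2; rank(A + 1I) = 1, so geometric multiplicity = 1.
Geometric multiplicity < algebraic multiplicity, so A is not diagonalizable.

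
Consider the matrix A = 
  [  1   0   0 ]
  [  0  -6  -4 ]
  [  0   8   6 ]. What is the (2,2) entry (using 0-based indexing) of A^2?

Characteristic polynomial: t^3 - t^2 - 4t + 4 = (t - 2)(t - 1)(t + 2), so the eigenvalues are -2, 1, 2.
t=1: eigenvector (1, 0, 0).
t=2: eigenvector (0, -1, 2).
t=-2: eigenvector (0, -1, 1).
P = [[1, 0, 0], [0, -1, -1], [0, 2, 1]], D = diag(1, 2, -2), P⁻¹ = [[1, 0, 0], [0, 1, 1], [0, -2, -1]].
A² = P·diag(1, 4, 4)·P⁻¹ = [[1, 0, 0], [0, 4, 0], [0, 0, 4]].
The requested entry is 4.

4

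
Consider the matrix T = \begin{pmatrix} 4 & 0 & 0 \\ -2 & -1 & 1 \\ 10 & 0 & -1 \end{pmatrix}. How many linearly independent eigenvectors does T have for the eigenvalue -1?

T + 1I = [[5, 0, 0], [-2, 0, 1], [10, 0, 0]].
This matrix has rank 2, so its null space has dimension 3 − 2 = 1.

1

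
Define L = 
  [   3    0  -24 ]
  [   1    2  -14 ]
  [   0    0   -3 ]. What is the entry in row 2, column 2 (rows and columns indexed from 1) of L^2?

Characteristic polynomial: μ^3 - 2μ^2 - 9μ + 18 = (μ - 3)(μ - 2)(μ + 3), so the eigenvalues are -3, 2, 3.
μ=3: eigenvector (1, 1, 0).
μ=2: eigenvector (0, 1, 0).
μ=-3: eigenvector (4, 2, 1).
P = [[1, 0, 4], [1, 1, 2], [0, 0, 1]], D = diag(3, 2, -3), P⁻¹ = [[1, 0, -4], [-1, 1, 2], [0, 0, 1]].
L² = P·diag(9, 4, 9)·P⁻¹ = [[9, 0, 0], [5, 4, -10], [0, 0, 9]].
The requested entry is 4.

4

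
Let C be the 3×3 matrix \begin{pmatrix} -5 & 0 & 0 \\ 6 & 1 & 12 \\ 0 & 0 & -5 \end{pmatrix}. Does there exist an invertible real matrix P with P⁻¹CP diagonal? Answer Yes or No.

Yes

Characteristic polynomial: p(r) = r^3 + 9r^2 + 15r - 25 = (r - 1)(r + 5)^2.
r = -5 has algebraic multiplicity 2; rank(C + 5I) = 1, so geometric multiplicity = 2.
Every eigenvalue has geometric = algebraic multiplicity, so C is diagonalizable.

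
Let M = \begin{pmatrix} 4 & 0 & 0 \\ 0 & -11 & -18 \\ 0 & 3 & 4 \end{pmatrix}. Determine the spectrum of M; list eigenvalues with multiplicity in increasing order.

-5, -2, 4

Characteristic polynomial: p(s) = s^3 + 3s^2 - 18s - 40 = (s - 4)(s + 2)(s + 5).
Roots (with multiplicity): -5, -2, 4.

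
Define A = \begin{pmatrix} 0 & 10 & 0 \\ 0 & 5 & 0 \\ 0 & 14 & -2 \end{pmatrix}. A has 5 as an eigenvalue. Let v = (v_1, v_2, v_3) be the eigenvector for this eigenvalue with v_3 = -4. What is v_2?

A − 5I = [[-5, 10, 0], [0, 0, 0], [0, 14, -7]].
Solving (A − 5I)v = 0 gives the eigenspace spanned by (-4, -2, -4).
With v_3 = -4, v = (-4, -2, -4), so v_2 = -2.

-2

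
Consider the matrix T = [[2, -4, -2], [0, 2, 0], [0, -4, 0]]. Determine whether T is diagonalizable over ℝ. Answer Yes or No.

Characteristic polynomial: p(λ) = λ^3 - 4λ^2 + 4λ = λ(λ - 2)^2.
λ = 2 has algebraic multiplicity 2; rank(T − 2I) = 1, so geometric multiplicity = 2.
Every eigenvalue has geometric = algebraic multiplicity, so T is diagonalizable.

Yes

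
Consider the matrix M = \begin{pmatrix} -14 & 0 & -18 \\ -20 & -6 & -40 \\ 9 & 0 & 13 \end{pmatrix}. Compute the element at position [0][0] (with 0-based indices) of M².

Characteristic polynomial: t^3 + 7t^2 - 14t - 120 = (t - 4)(t + 5)(t + 6), so the eigenvalues are -6, -5, 4.
t=4: eigenvector (1, 2, -1).
t=-6: eigenvector (0, 1, 0).
t=-5: eigenvector (2, 0, -1).
P = [[1, 0, 2], [2, 1, 0], [-1, 0, -1]], D = diag(4, -6, -5), P⁻¹ = [[-1, 0, -2], [2, 1, 4], [1, 0, 1]].
M² = P·diag(16, 36, 25)·P⁻¹ = [[34, 0, 18], [40, 36, 80], [-9, 0, 7]].
The requested entry is 34.

34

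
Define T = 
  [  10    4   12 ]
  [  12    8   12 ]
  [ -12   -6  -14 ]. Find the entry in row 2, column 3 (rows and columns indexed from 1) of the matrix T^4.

Characteristic polynomial: λ^3 - 4λ^2 - 4λ + 16 = (λ - 4)(λ - 2)(λ + 2), so the eigenvalues are -2, 2, 4.
λ=2: eigenvector (1, -2, 0).
λ=4: eigenvector (0, 3, -1).
λ=-2: eigenvector (-1, 0, 1).
P = [[1, 0, -1], [-2, 3, 0], [0, -1, 1]], D = diag(2, 4, -2), P⁻¹ = [[3, 1, 3], [2, 1, 2], [2, 1, 3]].
T⁴ = P·diag(16, 256, 16)·P⁻¹ = [[16, 0, 0], [1440, 736, 1440], [-480, -240, -464]].
The requested entry is 1440.

1440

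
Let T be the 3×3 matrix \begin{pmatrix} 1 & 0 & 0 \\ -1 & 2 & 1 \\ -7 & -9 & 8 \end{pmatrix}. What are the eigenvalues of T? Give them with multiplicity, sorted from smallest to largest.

1, 5, 5

Characteristic polynomial: p(λ) = λ^3 - 11λ^2 + 35λ - 25 = (λ - 5)^2(λ - 1).
Roots (with multiplicity): 1, 5, 5.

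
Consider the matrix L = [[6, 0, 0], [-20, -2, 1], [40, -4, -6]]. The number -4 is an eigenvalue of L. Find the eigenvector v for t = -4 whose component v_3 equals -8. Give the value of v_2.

L + 4I = [[10, 0, 0], [-20, 2, 1], [40, -4, -2]].
Solving (L + 4I)v = 0 gives the eigenspace spanned by (0, 4, -8).
With v_3 = -8, v = (0, 4, -8), so v_2 = 4.

4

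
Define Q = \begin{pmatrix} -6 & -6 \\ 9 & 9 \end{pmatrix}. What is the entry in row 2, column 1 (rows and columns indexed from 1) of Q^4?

243

Characteristic polynomial: s^2 - 3s = s(s - 3), so the eigenvalues are 0, 3.
s=3: eigenvector (-2, 3).
s=0: eigenvector (-1, 1).
P = [[-2, -1], [3, 1]], D = diag(3, 0), P⁻¹ = [[1, 1], [-3, -2]].
Q⁴ = P·diag(81, 0)·P⁻¹ = [[-162, -162], [243, 243]].
The requested entry is 243.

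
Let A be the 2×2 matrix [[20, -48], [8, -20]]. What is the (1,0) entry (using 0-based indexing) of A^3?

128

Characteristic polynomial: λ^2 - 16 = (λ - 4)(λ + 4), so the eigenvalues are -4, 4.
λ=-4: eigenvector (2, 1).
λ=4: eigenvector (3, 1).
P = [[2, 3], [1, 1]], D = diag(-4, 4), P⁻¹ = [[-1, 3], [1, -2]].
A³ = P·diag(-64, 64)·P⁻¹ = [[320, -768], [128, -320]].
The requested entry is 128.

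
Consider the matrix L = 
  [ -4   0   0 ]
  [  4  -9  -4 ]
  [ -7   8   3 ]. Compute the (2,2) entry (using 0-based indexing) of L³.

123

Characteristic polynomial: μ^3 + 10μ^2 + 29μ + 20 = (μ + 1)(μ + 4)(μ + 5), so the eigenvalues are -5, -4, -1.
μ=-4: eigenvector (1, 0, 1).
μ=-1: eigenvector (0, -1, 2).
μ=-5: eigenvector (0, -1, 1).
P = [[1, 0, 0], [0, -1, -1], [1, 2, 1]], D = diag(-4, -1, -5), P⁻¹ = [[1, 0, 0], [-1, 1, 1], [1, -2, -1]].
L³ = P·diag(-64, -1, -125)·P⁻¹ = [[-64, 0, 0], [124, -249, -124], [-187, 248, 123]].
The requested entry is 123.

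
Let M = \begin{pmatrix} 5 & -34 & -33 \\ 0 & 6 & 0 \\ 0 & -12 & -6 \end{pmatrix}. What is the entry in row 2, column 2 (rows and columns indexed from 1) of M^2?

Characteristic polynomial: r^3 - 5r^2 - 36r + 180 = (r - 6)(r - 5)(r + 6), so the eigenvalues are -6, 5, 6.
r=6: eigenvector (-1, 1, -1).
r=5: eigenvector (1, 0, 0).
r=-6: eigenvector (3, 0, 1).
P = [[-1, 1, 3], [1, 0, 0], [-1, 0, 1]], D = diag(6, 5, -6), P⁻¹ = [[0, 1, 0], [1, -2, -3], [0, 1, 1]].
M² = P·diag(36, 25, 36)·P⁻¹ = [[25, 22, 33], [0, 36, 0], [0, 0, 36]].
The requested entry is 36.

36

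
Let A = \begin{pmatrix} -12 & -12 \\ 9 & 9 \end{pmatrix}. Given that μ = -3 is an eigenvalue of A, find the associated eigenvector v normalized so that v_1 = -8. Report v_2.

A + 3I = [[-9, -12], [9, 12]].
Solving (A + 3I)v = 0 gives the eigenspace spanned by (-8, 6).
With v_1 = -8, v = (-8, 6), so v_2 = 6.

6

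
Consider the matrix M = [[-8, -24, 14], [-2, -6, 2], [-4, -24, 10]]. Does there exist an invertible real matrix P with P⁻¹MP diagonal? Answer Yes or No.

Characteristic polynomial: p(s) = s^3 + 4s^2 - 36s - 144 = (s - 6)(s + 4)(s + 6).
All 3 eigenvalues are distinct, so M is diagonalizable.

Yes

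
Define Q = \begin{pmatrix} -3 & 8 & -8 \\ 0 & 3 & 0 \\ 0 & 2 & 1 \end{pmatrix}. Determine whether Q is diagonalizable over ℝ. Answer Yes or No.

Yes

Characteristic polynomial: p(r) = r^3 - r^2 - 9r + 9 = (r - 3)(r - 1)(r + 3).
All 3 eigenvalues are distinct, so Q is diagonalizable.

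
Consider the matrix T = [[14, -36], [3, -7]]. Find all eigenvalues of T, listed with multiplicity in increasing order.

2, 5

Characteristic polynomial: p(s) = s^2 - 7s + 10 = (s - 5)(s - 2).
Roots (with multiplicity): 2, 5.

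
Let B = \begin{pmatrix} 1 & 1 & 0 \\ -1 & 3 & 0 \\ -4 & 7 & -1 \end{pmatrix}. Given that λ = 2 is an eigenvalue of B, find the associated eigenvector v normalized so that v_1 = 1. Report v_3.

1

B − 2I = [[-1, 1, 0], [-1, 1, 0], [-4, 7, -3]].
Solving (B − 2I)v = 0 gives the eigenspace spanned by (1, 1, 1).
With v_1 = 1, v = (1, 1, 1), so v_3 = 1.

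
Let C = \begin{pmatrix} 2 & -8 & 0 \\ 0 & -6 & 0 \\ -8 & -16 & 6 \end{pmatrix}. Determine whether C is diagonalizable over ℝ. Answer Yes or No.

Yes

Characteristic polynomial: p(μ) = μ^3 - 2μ^2 - 36μ + 72 = (μ - 6)(μ - 2)(μ + 6).
All 3 eigenvalues are distinct, so C is diagonalizable.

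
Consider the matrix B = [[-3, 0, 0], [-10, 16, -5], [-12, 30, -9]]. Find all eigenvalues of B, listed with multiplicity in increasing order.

-3, 1, 6

Characteristic polynomial: p(λ) = λ^3 - 4λ^2 - 15λ + 18 = (λ - 6)(λ - 1)(λ + 3).
Roots (with multiplicity): -3, 1, 6.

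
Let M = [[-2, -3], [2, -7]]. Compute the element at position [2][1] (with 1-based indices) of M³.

122

Characteristic polynomial: s^2 + 9s + 20 = (s + 4)(s + 5), so the eigenvalues are -5, -4.
s=-5: eigenvector (1, 1).
s=-4: eigenvector (-3, -2).
P = [[1, -3], [1, -2]], D = diag(-5, -4), P⁻¹ = [[-2, 3], [-1, 1]].
M³ = P·diag(-125, -64)·P⁻¹ = [[58, -183], [122, -247]].
The requested entry is 122.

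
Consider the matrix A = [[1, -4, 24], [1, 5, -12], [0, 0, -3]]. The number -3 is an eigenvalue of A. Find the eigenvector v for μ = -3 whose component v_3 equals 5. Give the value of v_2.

10

A + 3I = [[4, -4, 24], [1, 8, -12], [0, 0, 0]].
Solving (A + 3I)v = 0 gives the eigenspace spanned by (-20, 10, 5).
With v_3 = 5, v = (-20, 10, 5), so v_2 = 10.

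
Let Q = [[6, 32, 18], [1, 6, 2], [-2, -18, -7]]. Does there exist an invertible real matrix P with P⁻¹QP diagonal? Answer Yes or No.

Characteristic polynomial: p(λ) = λ^3 - 5λ^2 - 8λ + 48 = (λ - 4)^2(λ + 3).
λ = 4 has algebraic multiplicity 2; rank(Q − 4I) = 2, so geometric multiplicity = 1.
Geometric multiplicity < algebraic multiplicity, so Q is not diagonalizable.

No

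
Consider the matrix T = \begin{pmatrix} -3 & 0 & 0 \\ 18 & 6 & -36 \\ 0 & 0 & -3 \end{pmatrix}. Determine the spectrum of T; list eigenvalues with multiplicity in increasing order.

Characteristic polynomial: p(μ) = μ^3 - 27μ - 54 = (μ - 6)(μ + 3)^2.
Roots (with multiplicity): -3, -3, 6.

-3, -3, 6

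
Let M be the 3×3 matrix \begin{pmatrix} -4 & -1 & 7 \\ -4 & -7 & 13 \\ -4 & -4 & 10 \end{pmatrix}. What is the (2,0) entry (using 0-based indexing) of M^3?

Characteristic polynomial: λ^3 + λ^2 - 6λ = λ(λ - 2)(λ + 3), so the eigenvalues are -3, 0, 2.
λ=0: eigenvector (3, 2, 2).
λ=-3: eigenvector (-1, 1, 0).
λ=2: eigenvector (1, 1, 1).
P = [[3, -1, 1], [2, 1, 1], [2, 0, 1]], D = diag(0, -3, 2), P⁻¹ = [[1, 1, -2], [0, 1, -1], [-2, -2, 5]].
M³ = P·diag(0, -27, 8)·P⁻¹ = [[-16, 11, 13], [-16, -43, 67], [-16, -16, 40]].
The requested entry is -16.

-16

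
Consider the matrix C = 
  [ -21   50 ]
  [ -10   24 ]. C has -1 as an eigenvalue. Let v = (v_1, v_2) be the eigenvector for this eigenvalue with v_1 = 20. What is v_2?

C + 1I = [[-20, 50], [-10, 25]].
Solving (C + 1I)v = 0 gives the eigenspace spanned by (20, 8).
With v_1 = 20, v = (20, 8), so v_2 = 8.

8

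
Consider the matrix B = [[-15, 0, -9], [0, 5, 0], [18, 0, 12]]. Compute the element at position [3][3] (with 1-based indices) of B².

Characteristic polynomial: t^3 - 2t^2 - 33t + 90 = (t - 5)(t - 3)(t + 6), so the eigenvalues are -6, 3, 5.
t=-6: eigenvector (1, 0, -1).
t=5: eigenvector (0, 1, 0).
t=3: eigenvector (-1, 0, 2).
P = [[1, 0, -1], [0, 1, 0], [-1, 0, 2]], D = diag(-6, 5, 3), P⁻¹ = [[2, 0, 1], [0, 1, 0], [1, 0, 1]].
B² = P·diag(36, 25, 9)·P⁻¹ = [[63, 0, 27], [0, 25, 0], [-54, 0, -18]].
The requested entry is -18.

-18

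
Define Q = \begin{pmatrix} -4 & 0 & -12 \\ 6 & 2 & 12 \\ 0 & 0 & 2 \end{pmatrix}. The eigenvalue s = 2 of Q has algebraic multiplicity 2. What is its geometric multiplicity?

Q − 2I = [[-6, 0, -12], [6, 0, 12], [0, 0, 0]].
This matrix has rank 1, so its null space has dimension 3 − 1 = 2.

2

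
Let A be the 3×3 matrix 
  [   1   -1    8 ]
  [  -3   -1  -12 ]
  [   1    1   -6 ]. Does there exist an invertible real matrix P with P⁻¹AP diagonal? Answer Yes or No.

No

Characteristic polynomial: p(s) = s^3 + 6s^2 - 32 = (s - 2)(s + 4)^2.
s = -4 has algebraic multiplicity 2; rank(A + 4I) = 2, so geometric multiplicity = 1.
Geometric multiplicity < algebraic multiplicity, so A is not diagonalizable.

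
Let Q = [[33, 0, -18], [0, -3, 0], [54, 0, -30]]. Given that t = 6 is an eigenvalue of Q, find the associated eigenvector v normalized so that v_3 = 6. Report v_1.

Q − 6I = [[27, 0, -18], [0, -9, 0], [54, 0, -36]].
Solving (Q − 6I)v = 0 gives the eigenspace spanned by (4, 0, 6).
With v_3 = 6, v = (4, 0, 6), so v_1 = 4.

4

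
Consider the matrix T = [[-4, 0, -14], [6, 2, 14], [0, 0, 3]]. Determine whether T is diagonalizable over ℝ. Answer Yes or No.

Characteristic polynomial: p(r) = r^3 - r^2 - 14r + 24 = (r - 3)(r - 2)(r + 4).
All 3 eigenvalues are distinct, so T is diagonalizable.

Yes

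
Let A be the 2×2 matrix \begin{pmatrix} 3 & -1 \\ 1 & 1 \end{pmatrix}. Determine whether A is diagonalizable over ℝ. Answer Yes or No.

No

Characteristic polynomial: p(r) = r^2 - 4r + 4 = (r - 2)^2.
r = 2 has algebraic multiplicity 2; rank(A − 2I) = 1, so geometric multiplicity = 1.
Geometric multiplicity < algebraic multiplicity, so A is not diagonalizable.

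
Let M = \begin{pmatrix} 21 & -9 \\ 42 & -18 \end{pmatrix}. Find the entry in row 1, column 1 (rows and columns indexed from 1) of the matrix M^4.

567

Characteristic polynomial: λ^2 - 3λ = λ(λ - 3), so the eigenvalues are 0, 3.
λ=3: eigenvector (1, 2).
λ=0: eigenvector (3, 7).
P = [[1, 3], [2, 7]], D = diag(3, 0), P⁻¹ = [[7, -3], [-2, 1]].
M⁴ = P·diag(81, 0)·P⁻¹ = [[567, -243], [1134, -486]].
The requested entry is 567.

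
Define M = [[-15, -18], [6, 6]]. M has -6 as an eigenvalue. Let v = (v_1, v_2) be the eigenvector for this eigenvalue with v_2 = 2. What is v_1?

M + 6I = [[-9, -18], [6, 12]].
Solving (M + 6I)v = 0 gives the eigenspace spanned by (-4, 2).
With v_2 = 2, v = (-4, 2), so v_1 = -4.

-4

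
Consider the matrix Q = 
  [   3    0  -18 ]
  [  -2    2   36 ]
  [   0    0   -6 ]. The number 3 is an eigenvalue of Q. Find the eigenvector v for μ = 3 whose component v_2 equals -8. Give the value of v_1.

Q − 3I = [[0, 0, -18], [-2, -1, 36], [0, 0, -9]].
Solving (Q − 3I)v = 0 gives the eigenspace spanned by (4, -8, 0).
With v_2 = -8, v = (4, -8, 0), so v_1 = 4.

4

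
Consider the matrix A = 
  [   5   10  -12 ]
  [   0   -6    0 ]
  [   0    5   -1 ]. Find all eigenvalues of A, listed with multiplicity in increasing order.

-6, -1, 5

Characteristic polynomial: p(t) = t^3 + 2t^2 - 29t - 30 = (t - 5)(t + 1)(t + 6).
Roots (with multiplicity): -6, -1, 5.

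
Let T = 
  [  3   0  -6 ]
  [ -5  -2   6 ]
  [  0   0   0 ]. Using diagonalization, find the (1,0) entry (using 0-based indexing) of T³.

-35

Characteristic polynomial: λ^3 - λ^2 - 6λ = λ(λ - 3)(λ + 2), so the eigenvalues are -2, 0, 3.
λ=3: eigenvector (1, -1, 0).
λ=-2: eigenvector (0, 1, 0).
λ=0: eigenvector (2, -2, 1).
P = [[1, 0, 2], [-1, 1, -2], [0, 0, 1]], D = diag(3, -2, 0), P⁻¹ = [[1, 0, -2], [1, 1, 0], [0, 0, 1]].
T³ = P·diag(27, -8, 0)·P⁻¹ = [[27, 0, -54], [-35, -8, 54], [0, 0, 0]].
The requested entry is -35.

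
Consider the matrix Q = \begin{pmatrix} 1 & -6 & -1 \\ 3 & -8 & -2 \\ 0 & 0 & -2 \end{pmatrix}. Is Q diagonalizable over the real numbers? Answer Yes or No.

No

Characteristic polynomial: p(λ) = λ^3 + 9λ^2 + 24λ + 20 = (λ + 2)^2(λ + 5).
λ = -2 has algebraic multiplicity 2; rank(Q + 2I) = 2, so geometric multiplicity = 1.
Geometric multiplicity < algebraic multiplicity, so Q is not diagonalizable.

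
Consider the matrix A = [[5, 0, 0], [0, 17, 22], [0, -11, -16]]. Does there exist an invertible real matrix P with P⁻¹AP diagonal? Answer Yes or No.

Yes

Characteristic polynomial: p(s) = s^3 - 6s^2 - 25s + 150 = (s - 6)(s - 5)(s + 5).
All 3 eigenvalues are distinct, so A is diagonalizable.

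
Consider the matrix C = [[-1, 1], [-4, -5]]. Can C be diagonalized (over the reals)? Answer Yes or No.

Characteristic polynomial: p(r) = r^2 + 6r + 9 = (r + 3)^2.
r = -3 has algebraic multiplicity 2; rank(C + 3I) = 1, so geometric multiplicity = 1.
Geometric multiplicity < algebraic multiplicity, so C is not diagonalizable.

No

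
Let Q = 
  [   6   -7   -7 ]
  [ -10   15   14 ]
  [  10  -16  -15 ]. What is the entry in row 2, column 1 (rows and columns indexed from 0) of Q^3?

Characteristic polynomial: μ^3 - 6μ^2 - μ + 6 = (μ - 6)(μ - 1)(μ + 1), so the eigenvalues are -1, 1, 6.
μ=6: eigenvector (1, -2, 2).
μ=1: eigenvector (0, 1, -1).
μ=-1: eigenvector (1, -2, 3).
P = [[1, 0, 1], [-2, 1, -2], [2, -1, 3]], D = diag(6, 1, -1), P⁻¹ = [[1, -1, -1], [2, 1, 0], [0, 1, 1]].
Q³ = P·diag(216, 1, -1)·P⁻¹ = [[216, -217, -217], [-430, 435, 434], [430, -436, -435]].
The requested entry is -436.

-436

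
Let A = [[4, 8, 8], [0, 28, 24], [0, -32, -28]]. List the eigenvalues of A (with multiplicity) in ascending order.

Characteristic polynomial: p(r) = r^3 - 4r^2 - 16r + 64 = (r - 4)^2(r + 4).
Roots (with multiplicity): -4, 4, 4.

-4, 4, 4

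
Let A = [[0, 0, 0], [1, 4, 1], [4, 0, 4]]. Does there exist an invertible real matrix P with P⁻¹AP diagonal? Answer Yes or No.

Characteristic polynomial: p(r) = r^3 - 8r^2 + 16r = r(r - 4)^2.
r = 4 has algebraic multiplicity 2; rank(A − 4I) = 2, so geometric multiplicity = 1.
Geometric multiplicity < algebraic multiplicity, so A is not diagonalizable.

No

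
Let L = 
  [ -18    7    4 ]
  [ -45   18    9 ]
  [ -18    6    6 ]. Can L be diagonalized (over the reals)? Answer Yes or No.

Characteristic polynomial: p(λ) = λ^3 - 6λ^2 + 9λ = λ(λ - 3)^2.
λ = 3 has algebraic multiplicity 2; rank(L − 3I) = 2, so geometric multiplicity = 1.
Geometric multiplicity < algebraic multiplicity, so L is not diagonalizable.

No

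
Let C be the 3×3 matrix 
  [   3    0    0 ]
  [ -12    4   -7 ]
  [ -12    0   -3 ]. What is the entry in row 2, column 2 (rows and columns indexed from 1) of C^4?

Characteristic polynomial: r^3 - 4r^2 - 9r + 36 = (r - 4)(r - 3)(r + 3), so the eigenvalues are -3, 3, 4.
r=3: eigenvector (1, -2, -2).
r=4: eigenvector (0, 1, 0).
r=-3: eigenvector (0, 1, 1).
P = [[1, 0, 0], [-2, 1, 1], [-2, 0, 1]], D = diag(3, 4, -3), P⁻¹ = [[1, 0, 0], [0, 1, -1], [2, 0, 1]].
C⁴ = P·diag(81, 256, 81)·P⁻¹ = [[81, 0, 0], [0, 256, -175], [0, 0, 81]].
The requested entry is 256.

256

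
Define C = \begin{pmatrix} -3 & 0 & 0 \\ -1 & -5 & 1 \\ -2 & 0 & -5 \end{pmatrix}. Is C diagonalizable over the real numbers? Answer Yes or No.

No

Characteristic polynomial: p(λ) = λ^3 + 13λ^2 + 55λ + 75 = (λ + 3)(λ + 5)^2.
λ = -5 has algebraic multiplicity 2; rank(C + 5I) = 2, so geometric multiplicity = 1.
Geometric multiplicity < algebraic multiplicity, so C is not diagonalizable.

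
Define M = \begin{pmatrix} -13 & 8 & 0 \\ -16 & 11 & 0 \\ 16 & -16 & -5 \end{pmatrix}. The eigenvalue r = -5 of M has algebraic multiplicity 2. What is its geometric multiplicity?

M + 5I = [[-8, 8, 0], [-16, 16, 0], [16, -16, 0]].
This matrix has rank 1, so its null space has dimension 3 − 1 = 2.

2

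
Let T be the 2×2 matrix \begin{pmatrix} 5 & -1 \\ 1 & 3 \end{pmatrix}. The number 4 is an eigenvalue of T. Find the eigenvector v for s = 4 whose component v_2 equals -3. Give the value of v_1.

-3

T − 4I = [[1, -1], [1, -1]].
Solving (T − 4I)v = 0 gives the eigenspace spanned by (-3, -3).
With v_2 = -3, v = (-3, -3), so v_1 = -3.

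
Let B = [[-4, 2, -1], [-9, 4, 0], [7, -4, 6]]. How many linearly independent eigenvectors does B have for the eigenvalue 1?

1

B − 1I = [[-5, 2, -1], [-9, 3, 0], [7, -4, 5]].
This matrix has rank 2, so its null space has dimension 3 − 2 = 1.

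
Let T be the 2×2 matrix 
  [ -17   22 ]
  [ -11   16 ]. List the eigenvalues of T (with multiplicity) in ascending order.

Characteristic polynomial: p(r) = r^2 + r - 30 = (r - 5)(r + 6).
Roots (with multiplicity): -6, 5.

-6, 5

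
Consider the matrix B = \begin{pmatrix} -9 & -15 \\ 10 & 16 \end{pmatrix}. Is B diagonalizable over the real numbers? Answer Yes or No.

Characteristic polynomial: p(s) = s^2 - 7s + 6 = (s - 6)(s - 1).
All 2 eigenvalues are distinct, so B is diagonalizable.

Yes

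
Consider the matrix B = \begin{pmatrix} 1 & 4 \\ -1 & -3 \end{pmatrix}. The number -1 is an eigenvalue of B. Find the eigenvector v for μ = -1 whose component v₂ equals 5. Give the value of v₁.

B + 1I = [[2, 4], [-1, -2]].
Solving (B + 1I)v = 0 gives the eigenspace spanned by (-10, 5).
With v₂ = 5, v = (-10, 5), so v₁ = -10.

-10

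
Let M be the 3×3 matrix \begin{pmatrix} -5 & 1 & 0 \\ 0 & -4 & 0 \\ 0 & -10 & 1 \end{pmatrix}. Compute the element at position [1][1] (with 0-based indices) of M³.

-64

Characteristic polynomial: t^3 + 8t^2 + 11t - 20 = (t - 1)(t + 4)(t + 5), so the eigenvalues are -5, -4, 1.
t=1: eigenvector (0, 0, 1).
t=-4: eigenvector (1, 1, 2).
t=-5: eigenvector (1, 0, 0).
P = [[0, 1, 1], [0, 1, 0], [1, 2, 0]], D = diag(1, -4, -5), P⁻¹ = [[0, -2, 1], [0, 1, 0], [1, -1, 0]].
M³ = P·diag(1, -64, -125)·P⁻¹ = [[-125, 61, 0], [0, -64, 0], [0, -130, 1]].
The requested entry is -64.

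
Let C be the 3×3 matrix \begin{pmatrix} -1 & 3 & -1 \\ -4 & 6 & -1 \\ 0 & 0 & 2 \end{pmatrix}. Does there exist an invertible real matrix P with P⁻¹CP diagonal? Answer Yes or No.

No

Characteristic polynomial: p(s) = s^3 - 7s^2 + 16s - 12 = (s - 3)(s - 2)^2.
s = 2 has algebraic multiplicity 2; rank(C − 2I) = 2, so geometric multiplicity = 1.
Geometric multiplicity < algebraic multiplicity, so C is not diagonalizable.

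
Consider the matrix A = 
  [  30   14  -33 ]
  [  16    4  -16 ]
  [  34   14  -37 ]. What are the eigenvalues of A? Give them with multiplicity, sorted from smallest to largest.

Characteristic polynomial: p(λ) = λ^3 + 3λ^2 - 16λ - 48 = (λ - 4)(λ + 3)(λ + 4).
Roots (with multiplicity): -4, -3, 4.

-4, -3, 4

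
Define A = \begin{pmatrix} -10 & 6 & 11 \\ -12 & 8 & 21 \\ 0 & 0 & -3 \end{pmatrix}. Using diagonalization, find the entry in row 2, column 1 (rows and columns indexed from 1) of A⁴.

480

Characteristic polynomial: s^3 + 5s^2 - 2s - 24 = (s - 2)(s + 3)(s + 4), so the eigenvalues are -4, -3, 2.
s=-4: eigenvector (1, 1, 0).
s=-3: eigenvector (-1, -3, 1).
s=2: eigenvector (1, 2, 0).
P = [[1, -1, 1], [1, -3, 2], [0, 1, 0]], D = diag(-4, -3, 2), P⁻¹ = [[2, -1, -1], [0, 0, 1], [-1, 1, 2]].
A⁴ = P·diag(256, 81, 16)·P⁻¹ = [[496, -240, -305], [480, -224, -435], [0, 0, 81]].
The requested entry is 480.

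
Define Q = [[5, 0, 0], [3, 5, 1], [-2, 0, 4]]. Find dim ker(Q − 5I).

1

Q − 5I = [[0, 0, 0], [3, 0, 1], [-2, 0, -1]].
This matrix has rank 2, so its null space has dimension 3 − 2 = 1.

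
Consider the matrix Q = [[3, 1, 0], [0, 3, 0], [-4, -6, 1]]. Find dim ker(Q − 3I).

Q − 3I = [[0, 1, 0], [0, 0, 0], [-4, -6, -2]].
This matrix has rank 2, so its null space has dimension 3 − 2 = 1.

1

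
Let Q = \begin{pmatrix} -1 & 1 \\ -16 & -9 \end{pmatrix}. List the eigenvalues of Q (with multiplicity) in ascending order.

-5, -5

Characteristic polynomial: p(r) = r^2 + 10r + 25 = (r + 5)^2.
Roots (with multiplicity): -5, -5.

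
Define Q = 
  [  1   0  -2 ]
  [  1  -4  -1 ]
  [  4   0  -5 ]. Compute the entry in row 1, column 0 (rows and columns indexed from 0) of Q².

-7

Characteristic polynomial: λ^3 + 8λ^2 + 19λ + 12 = (λ + 1)(λ + 3)(λ + 4), so the eigenvalues are -4, -3, -1.
λ=-3: eigenvector (-1, 1, -2).
λ=-4: eigenvector (0, 1, 0).
λ=-1: eigenvector (1, 0, 1).
P = [[-1, 0, 1], [1, 1, 0], [-2, 0, 1]], D = diag(-3, -4, -1), P⁻¹ = [[1, 0, -1], [-1, 1, 1], [2, 0, -1]].
Q² = P·diag(9, 16, 1)·P⁻¹ = [[-7, 0, 8], [-7, 16, 7], [-16, 0, 17]].
The requested entry is -7.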